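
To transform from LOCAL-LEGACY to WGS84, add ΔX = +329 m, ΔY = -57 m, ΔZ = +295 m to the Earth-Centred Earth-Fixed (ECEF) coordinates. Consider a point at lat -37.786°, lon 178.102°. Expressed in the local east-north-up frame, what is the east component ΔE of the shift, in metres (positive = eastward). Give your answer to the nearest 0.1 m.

ΔE = 46.1 m

At φ = -37.786°, λ = 178.102°: sin φ = -0.612714, cos φ = 0.790305, sin λ = 0.033120, cos λ = -0.999451.
ΔE = −sin λ·ΔX + cos λ·ΔY = −(0.033120)·(329) + (-0.999451)·(-57) = 46.07 m.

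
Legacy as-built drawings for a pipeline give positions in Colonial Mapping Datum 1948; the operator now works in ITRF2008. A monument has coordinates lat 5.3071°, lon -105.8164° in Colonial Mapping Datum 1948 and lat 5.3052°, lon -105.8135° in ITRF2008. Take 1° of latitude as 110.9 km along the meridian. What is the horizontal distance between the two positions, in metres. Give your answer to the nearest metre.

383 m

Δφ = 5.3052° − 5.3071° = -0.0019°; Δλ = -105.8135° − -105.8164° = +0.0029°.
ΔN = Δφ × 110900 = -210.7 m; ΔE = Δλ × 110900 × cos(5.3071°) = +0.0029 × 110900 × 0.995713 = 320.2 m.
Distance = √(ΔE² + ΔN²) = √(320.2² + (-210.7)²) = 383.3 m.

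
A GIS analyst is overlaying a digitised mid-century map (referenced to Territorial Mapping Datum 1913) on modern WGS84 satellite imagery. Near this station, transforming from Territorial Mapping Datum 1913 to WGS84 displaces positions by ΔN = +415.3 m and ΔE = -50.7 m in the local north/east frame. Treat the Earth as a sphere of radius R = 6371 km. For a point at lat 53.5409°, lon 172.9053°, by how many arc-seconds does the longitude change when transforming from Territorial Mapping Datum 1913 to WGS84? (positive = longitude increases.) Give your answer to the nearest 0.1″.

At latitude 53.5409°, cos φ = 0.594249.
One radian of longitude at latitude φ spans R cos φ, so Δλ = ΔE / (R cos φ) = -50.7 / (6371000 × 0.594249) = -1.3392e-05 rad = -2.762″.

Δλ = -2.8″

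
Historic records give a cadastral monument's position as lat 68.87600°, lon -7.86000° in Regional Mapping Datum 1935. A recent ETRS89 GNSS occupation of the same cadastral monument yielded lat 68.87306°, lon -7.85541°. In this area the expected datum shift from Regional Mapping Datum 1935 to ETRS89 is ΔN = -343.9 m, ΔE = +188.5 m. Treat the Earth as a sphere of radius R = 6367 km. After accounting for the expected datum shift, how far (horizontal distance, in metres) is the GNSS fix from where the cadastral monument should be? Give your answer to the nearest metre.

18 m

Observed coordinate differences: Δφ = -0.00294°, Δλ = +0.00459°.
Converting to metres (1° lat = 111125 m, cos φ = 0.360388): observed ΔN = -326.7 m, observed ΔE = 183.8 m.
Subtracting the expected shift leaves a residual of -326.7 − (-343.9) = 17.2 m north and 183.8 − (188.5) = -4.7 m east.
Residual distance = √(17.2² + (-4.7)²) = 17.8 m.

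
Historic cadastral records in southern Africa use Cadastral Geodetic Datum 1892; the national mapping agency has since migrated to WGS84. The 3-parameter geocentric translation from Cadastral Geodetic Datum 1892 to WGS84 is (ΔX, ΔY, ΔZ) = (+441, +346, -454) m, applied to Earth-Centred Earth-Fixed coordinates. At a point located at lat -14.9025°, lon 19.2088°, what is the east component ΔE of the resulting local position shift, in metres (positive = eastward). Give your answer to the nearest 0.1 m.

The local east axis at (φ, λ) is (−sin λ, cos λ, 0), so ΔE = −sin(19.2088°)·441 + cos(19.2088°)·346 = 181.64 m.

ΔE = 181.6 m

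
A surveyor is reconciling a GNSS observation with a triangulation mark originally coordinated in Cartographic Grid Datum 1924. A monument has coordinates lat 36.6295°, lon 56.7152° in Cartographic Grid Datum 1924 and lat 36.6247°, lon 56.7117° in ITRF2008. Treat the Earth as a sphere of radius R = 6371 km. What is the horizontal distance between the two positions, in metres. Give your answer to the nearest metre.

618 m

Δφ = 36.6247° − 36.6295° = -0.0048°; Δλ = 56.7117° − 56.7152° = -0.0035°.
1° along a meridian = πR/180 = 111195 m.
ΔN = Δφ × 111195 = -533.7 m; ΔE = Δλ × 111195 × cos(36.6295°) = -0.0035 × 111195 × 0.802510 = -312.3 m.
Distance = √(ΔE² + ΔN²) = √((-312.3)² + (-533.7)²) = 618.4 m.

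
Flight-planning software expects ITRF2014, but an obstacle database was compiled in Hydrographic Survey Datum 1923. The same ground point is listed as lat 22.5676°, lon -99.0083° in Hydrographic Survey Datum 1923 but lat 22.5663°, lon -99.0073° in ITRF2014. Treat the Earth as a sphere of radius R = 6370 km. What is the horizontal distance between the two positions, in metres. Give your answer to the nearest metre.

177 m

Δφ = 22.5663° − 22.5676° = -0.0013°; Δλ = -99.0073° − -99.0083° = +0.0010°.
1° along a meridian = πR/180 = 111177 m.
ΔN = Δφ × 111177 = -144.5 m; ΔE = Δλ × 111177 × cos(22.5676°) = +0.0010 × 111177 × 0.923427 = 102.7 m.
Distance = √(ΔE² + ΔN²) = √(102.7² + (-144.5)²) = 177.3 m.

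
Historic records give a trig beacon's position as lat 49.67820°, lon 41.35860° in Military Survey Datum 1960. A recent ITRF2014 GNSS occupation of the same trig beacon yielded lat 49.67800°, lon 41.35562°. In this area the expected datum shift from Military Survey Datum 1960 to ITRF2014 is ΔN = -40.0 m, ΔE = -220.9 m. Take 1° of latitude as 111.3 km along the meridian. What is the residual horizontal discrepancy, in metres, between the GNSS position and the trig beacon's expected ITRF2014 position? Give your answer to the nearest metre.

Observed coordinate differences: Δφ = -0.00020°, Δλ = -0.00298°.
Converting to metres (1° lat = 111300 m, cos φ = 0.647080): observed ΔN = -22.3 m, observed ΔE = -214.6 m.
Subtracting the expected shift leaves a residual of -22.3 − (-40.0) = 17.7 m north and -214.6 − (-220.9) = 6.3 m east.
Residual distance = √(17.7² + 6.3²) = 18.8 m.

19 m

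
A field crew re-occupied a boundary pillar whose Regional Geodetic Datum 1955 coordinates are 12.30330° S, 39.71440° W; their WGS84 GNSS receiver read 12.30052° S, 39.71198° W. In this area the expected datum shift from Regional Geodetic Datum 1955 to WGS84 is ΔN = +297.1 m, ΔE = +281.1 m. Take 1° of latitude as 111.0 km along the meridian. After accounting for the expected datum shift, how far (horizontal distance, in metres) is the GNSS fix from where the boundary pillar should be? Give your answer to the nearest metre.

Observed coordinate differences: Δφ = +0.00278°, Δλ = +0.00242°.
Converting to metres (1° lat = 111000 m, cos φ = 0.977033): observed ΔN = 308.6 m, observed ΔE = 262.5 m.
Subtracting the expected shift leaves a residual of 308.6 − (297.1) = 11.5 m north and 262.5 − (281.1) = -18.6 m east.
Residual distance = √(11.5² + (-18.6)²) = 21.9 m.

22 m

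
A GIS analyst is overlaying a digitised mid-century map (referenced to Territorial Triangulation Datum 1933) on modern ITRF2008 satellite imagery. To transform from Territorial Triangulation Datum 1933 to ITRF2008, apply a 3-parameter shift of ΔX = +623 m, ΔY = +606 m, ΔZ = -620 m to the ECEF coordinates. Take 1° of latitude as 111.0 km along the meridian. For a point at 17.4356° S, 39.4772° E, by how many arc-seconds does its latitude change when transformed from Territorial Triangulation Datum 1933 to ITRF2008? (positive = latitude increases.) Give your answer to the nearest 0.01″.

Δφ = -10.77″

sin φ = -0.299634, cos φ = 0.954054, sin λ = 0.635771, cos λ = 0.771878.
North component: ΔN = −sin φ cos λ·ΔX − sin φ sin λ·ΔY + cos φ·ΔZ = −(-0.299634)(0.771878)(623) − (-0.299634)(0.635771)(606) + (0.954054)(-620) = -331.98 m.
1° of latitude spans 111000 m, so Δφ = -331.98 / 111000 × 3600 = -10.767″.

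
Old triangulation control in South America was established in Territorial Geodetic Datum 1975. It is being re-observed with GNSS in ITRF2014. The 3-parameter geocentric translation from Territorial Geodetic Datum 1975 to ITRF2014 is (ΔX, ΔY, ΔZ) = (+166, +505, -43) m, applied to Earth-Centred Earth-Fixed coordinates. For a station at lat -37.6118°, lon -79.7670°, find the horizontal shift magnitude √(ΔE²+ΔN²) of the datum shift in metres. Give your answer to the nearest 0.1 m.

The local east axis at (φ, λ) is (−sin λ, cos λ, 0), so ΔE = −sin(-79.7670°)·166 + cos(-79.7670°)·505 = 253.07 m.
The local north axis is (−sin φ cos λ, −sin φ sin λ, cos φ), giving ΔN = 17.998 − 303.303 − 34.063 = -319.37 m.
Horizontal magnitude = √(ΔE² + ΔN²) = √(253.07² + (-319.37)²) = 407.48 m.

407.5 m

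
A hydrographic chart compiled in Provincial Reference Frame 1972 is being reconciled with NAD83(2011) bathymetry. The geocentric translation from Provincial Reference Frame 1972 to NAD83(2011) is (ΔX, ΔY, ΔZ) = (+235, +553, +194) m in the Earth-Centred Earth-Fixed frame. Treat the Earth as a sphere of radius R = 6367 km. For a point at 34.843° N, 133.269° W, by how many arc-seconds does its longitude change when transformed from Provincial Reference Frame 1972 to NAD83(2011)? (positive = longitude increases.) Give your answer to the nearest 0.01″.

Δλ = -8.21″

sin φ = 0.571330, cos φ = 0.820721, sin λ = -0.728144, cos λ = -0.685424.
East component: ΔE = −sin λ·ΔX + cos λ·ΔY = −(-0.728144)(235) + (-0.685424)(553) = -207.93 m.
1° of latitude spans πR/180 = 111125 m; at latitude φ, 1° of longitude spans that × cos φ = 91202.7 m, so Δλ = -207.93 / 91202.7 × 3600 = -8.207″.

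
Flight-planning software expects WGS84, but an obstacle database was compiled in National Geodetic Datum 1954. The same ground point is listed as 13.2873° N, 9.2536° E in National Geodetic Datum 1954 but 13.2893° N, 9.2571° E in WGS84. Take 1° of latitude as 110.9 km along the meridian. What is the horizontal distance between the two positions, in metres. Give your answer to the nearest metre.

Δφ = 13.2893° − 13.2873° = +0.0020°; Δλ = 9.2571° − 9.2536° = +0.0035°.
ΔN = Δφ × 110900 = 221.8 m; ΔE = Δλ × 110900 × cos(13.2873°) = +0.0035 × 110900 × 0.973230 = 377.8 m.
Distance = √(ΔE² + ΔN²) = √(377.8² + 221.8²) = 438.1 m.

438 m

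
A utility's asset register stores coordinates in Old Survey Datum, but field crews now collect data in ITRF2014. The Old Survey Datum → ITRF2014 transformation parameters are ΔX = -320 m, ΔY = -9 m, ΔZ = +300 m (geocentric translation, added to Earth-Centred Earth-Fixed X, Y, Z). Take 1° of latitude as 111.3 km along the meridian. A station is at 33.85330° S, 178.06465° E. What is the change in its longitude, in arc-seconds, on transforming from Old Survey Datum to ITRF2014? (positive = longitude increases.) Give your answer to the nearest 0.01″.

Δλ = 0.77″

sin φ = -0.557068, cos φ = 0.830467, sin λ = 0.033772, cos λ = -0.999430.
East component: ΔE = −sin λ·ΔX + cos λ·ΔY = −(0.033772)(-320) + (-0.999430)(-9) = 19.80 m.
1° of latitude spans 111300 m; at latitude φ, 1° of longitude spans that × cos φ = 92430.9 m, so Δλ = 19.80 / 92430.9 × 3600 = 0.771″.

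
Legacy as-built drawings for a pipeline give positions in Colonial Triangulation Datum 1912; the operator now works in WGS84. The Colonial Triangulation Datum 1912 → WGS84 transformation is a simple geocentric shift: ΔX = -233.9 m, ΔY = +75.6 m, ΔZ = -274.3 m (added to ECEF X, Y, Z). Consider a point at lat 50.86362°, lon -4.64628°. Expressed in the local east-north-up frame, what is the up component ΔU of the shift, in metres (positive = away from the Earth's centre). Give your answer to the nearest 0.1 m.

The local up (radial) axis is (cos φ cos λ, cos φ sin λ, sin φ), giving ΔU = -147.145 − 3.865 − 212.760 = -363.77 m.

ΔU = -363.8 m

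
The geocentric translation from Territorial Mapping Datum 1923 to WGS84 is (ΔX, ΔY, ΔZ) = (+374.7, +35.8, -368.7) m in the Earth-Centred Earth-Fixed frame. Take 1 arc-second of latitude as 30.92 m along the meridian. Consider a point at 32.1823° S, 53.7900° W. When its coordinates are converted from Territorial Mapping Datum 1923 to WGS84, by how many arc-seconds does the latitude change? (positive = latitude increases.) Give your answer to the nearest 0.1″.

sin φ = -0.532615, cos φ = 0.846358, sin λ = -0.806857, cos λ = 0.590746.
North component: ΔN = −sin φ cos λ·ΔX − sin φ sin λ·ΔY + cos φ·ΔZ = −(-0.532615)(0.590746)(374.7) − (-0.532615)(-0.806857)(35.8) + (0.846358)(-368.7) = -209.54 m.
1° of latitude spans 3600 × 30.92 = 111312 m, so Δφ = -209.54 / 111312 × 3600 = -6.777″.

Δφ = -6.8″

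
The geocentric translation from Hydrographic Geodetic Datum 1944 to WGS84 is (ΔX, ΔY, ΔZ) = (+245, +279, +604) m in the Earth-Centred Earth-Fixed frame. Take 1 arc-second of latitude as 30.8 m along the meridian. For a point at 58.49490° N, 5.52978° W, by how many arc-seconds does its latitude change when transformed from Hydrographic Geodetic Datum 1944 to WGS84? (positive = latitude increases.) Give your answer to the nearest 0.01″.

sin φ = 0.852594, cos φ = 0.522574, sin λ = -0.096363, cos λ = 0.995346.
North component: ΔN = −sin φ cos λ·ΔX − sin φ sin λ·ΔY + cos φ·ΔZ = −(0.852594)(0.995346)(245) − (0.852594)(-0.096363)(279) + (0.522574)(604) = 130.64 m.
1° of latitude spans 3600 × 30.80 = 110880 m, so Δφ = 130.64 / 110880 × 3600 = 4.242″.

Δφ = 4.24″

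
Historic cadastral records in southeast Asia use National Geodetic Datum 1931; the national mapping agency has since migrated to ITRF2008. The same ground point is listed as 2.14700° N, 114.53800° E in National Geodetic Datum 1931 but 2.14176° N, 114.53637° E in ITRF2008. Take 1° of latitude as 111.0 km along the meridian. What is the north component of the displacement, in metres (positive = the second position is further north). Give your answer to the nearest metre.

ΔN = -582 m

Δφ = 2.14176° − 2.14700° = -0.00524°; Δλ = 114.53637° − 114.53800° = -0.00163°.
ΔN = Δφ × 111000 = -581.6 m; ΔE = Δλ × 111000 × cos(2.14700°) = -0.00163 × 111000 × 0.999298 = -180.8 m.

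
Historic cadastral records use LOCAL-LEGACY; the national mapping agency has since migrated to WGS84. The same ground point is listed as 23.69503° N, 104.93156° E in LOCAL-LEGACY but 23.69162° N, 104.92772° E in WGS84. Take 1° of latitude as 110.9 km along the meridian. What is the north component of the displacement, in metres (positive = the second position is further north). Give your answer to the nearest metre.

ΔN = -378 m

Δφ = 23.69162° − 23.69503° = -0.00341°; Δλ = 104.92772° − 104.93156° = -0.00384°.
ΔN = Δφ × 110900 = -378.2 m; ΔE = Δλ × 110900 × cos(23.69503°) = -0.00384 × 110900 × 0.915697 = -390.0 m.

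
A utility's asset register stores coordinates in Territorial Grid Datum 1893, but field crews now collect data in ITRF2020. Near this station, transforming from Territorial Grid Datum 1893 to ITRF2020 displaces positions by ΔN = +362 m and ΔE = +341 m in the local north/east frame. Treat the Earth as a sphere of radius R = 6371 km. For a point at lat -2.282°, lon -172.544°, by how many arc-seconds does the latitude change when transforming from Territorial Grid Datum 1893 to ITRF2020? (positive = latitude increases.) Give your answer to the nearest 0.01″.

Δφ = 11.72″

On a sphere of radius R, 1 rad of latitude = R, so Δφ = ΔN / R = 362.0 / 6371000 = 5.6820e-05 rad = 11.720″.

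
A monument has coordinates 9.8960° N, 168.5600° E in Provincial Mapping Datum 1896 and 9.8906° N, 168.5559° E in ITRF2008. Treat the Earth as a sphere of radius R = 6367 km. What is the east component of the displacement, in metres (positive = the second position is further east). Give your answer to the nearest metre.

Δφ = 9.8906° − 9.8960° = -0.0054°; Δλ = 168.5559° − 168.5600° = -0.0041°.
1° along a meridian = πR/180 = 111125 m.
ΔN = Δφ × 111125 = -600.1 m; ΔE = Δλ × 111125 × cos(9.8960°) = -0.0041 × 111125 × 0.985121 = -448.8 m.

ΔE = -449 m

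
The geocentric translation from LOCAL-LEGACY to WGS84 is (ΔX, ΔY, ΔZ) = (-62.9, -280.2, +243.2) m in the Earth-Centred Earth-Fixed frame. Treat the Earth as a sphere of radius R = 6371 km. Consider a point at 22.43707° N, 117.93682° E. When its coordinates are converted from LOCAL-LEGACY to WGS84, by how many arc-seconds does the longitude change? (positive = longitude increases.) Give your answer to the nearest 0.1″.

Δλ = 6.5″

sin φ = 0.381668, cos φ = 0.924299, sin λ = 0.883465, cos λ = -0.468498.
East component: ΔE = −sin λ·ΔX + cos λ·ΔY = −(0.883465)(-62.9) + (-0.468498)(-280.2) = 186.84 m.
1° of latitude spans πR/180 = 111195 m; at latitude φ, 1° of longitude spans that × cos φ = 102777.4 m, so Δλ = 186.84 / 102777.4 × 3600 = 6.545″.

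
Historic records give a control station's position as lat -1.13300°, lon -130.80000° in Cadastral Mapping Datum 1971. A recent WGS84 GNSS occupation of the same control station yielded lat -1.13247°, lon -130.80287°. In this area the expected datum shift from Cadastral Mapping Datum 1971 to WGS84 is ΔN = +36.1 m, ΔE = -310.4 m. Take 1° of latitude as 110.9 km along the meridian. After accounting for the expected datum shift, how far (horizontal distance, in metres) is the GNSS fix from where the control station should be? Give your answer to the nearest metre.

Observed coordinate differences: Δφ = +0.00053°, Δλ = -0.00287°.
Converting to metres (1° lat = 110900 m, cos φ = 0.999804): observed ΔN = 58.8 m, observed ΔE = -318.2 m.
Subtracting the expected shift leaves a residual of 58.8 − (36.1) = 22.7 m north and -318.2 − (-310.4) = -7.8 m east.
Residual distance = √(22.7² + (-7.8)²) = 24.0 m.

24 m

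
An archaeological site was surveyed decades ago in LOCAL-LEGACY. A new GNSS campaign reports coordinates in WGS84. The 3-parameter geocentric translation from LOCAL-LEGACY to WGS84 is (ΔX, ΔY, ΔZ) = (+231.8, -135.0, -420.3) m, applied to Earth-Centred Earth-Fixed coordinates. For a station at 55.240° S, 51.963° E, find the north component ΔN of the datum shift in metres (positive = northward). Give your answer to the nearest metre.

ΔN = -210 m

The local north axis is (−sin φ cos λ, −sin φ sin λ, cos φ), giving ΔN = 117.340 − 87.353 − 239.630 = -209.64 m.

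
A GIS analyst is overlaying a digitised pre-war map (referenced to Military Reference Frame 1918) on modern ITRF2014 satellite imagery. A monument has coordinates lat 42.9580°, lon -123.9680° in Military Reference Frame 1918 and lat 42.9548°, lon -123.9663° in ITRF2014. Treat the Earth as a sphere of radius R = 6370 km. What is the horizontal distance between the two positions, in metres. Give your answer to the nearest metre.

382 m

Δφ = 42.9548° − 42.9580° = -0.0032°; Δλ = -123.9663° − -123.9680° = +0.0017°.
1° along a meridian = πR/180 = 111177 m.
ΔN = Δφ × 111177 = -355.8 m; ΔE = Δλ × 111177 × cos(42.9580°) = +0.0017 × 111177 × 0.731853 = 138.3 m.
Distance = √(ΔE² + ΔN²) = √(138.3² + (-355.8)²) = 381.7 m.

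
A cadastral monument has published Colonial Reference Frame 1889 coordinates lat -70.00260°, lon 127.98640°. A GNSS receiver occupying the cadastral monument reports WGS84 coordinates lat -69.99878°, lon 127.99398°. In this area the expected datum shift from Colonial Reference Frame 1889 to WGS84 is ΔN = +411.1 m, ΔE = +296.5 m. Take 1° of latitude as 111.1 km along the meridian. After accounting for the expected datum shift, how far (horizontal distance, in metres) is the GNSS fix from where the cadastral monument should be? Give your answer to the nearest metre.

16 m

Observed coordinate differences: Δφ = +0.00382°, Δλ = +0.00758°.
Converting to metres (1° lat = 111100 m, cos φ = 0.341978): observed ΔN = 424.4 m, observed ΔE = 288.0 m.
Subtracting the expected shift leaves a residual of 424.4 − (411.1) = 13.3 m north and 288.0 − (296.5) = -8.5 m east.
Residual distance = √(13.3² + (-8.5)²) = 15.8 m.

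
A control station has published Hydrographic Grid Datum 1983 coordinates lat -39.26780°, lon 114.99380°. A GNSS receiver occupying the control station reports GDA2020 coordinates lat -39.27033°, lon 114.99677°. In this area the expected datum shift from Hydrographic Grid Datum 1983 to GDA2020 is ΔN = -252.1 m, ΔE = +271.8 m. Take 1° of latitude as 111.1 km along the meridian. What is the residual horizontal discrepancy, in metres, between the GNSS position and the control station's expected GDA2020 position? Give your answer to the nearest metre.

33 m

Observed coordinate differences: Δφ = -0.00253°, Δλ = +0.00297°.
Converting to metres (1° lat = 111100 m, cos φ = 0.774196): observed ΔN = -281.1 m, observed ΔE = 255.5 m.
Subtracting the expected shift leaves a residual of -281.1 − (-252.1) = -29.0 m north and 255.5 − (271.8) = -16.3 m east.
Residual distance = √((-29.0)² + (-16.3)²) = 33.3 m.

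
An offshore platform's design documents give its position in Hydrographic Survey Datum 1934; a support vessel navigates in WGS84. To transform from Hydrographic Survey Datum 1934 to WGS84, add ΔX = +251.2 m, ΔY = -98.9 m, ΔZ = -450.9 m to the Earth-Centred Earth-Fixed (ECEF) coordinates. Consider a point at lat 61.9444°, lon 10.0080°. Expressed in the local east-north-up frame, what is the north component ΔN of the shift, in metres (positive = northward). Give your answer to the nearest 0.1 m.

ΔN = -415.2 m

At φ = 61.9444°, λ = 10.0080°: sin φ = 0.882492, cos φ = 0.470328, sin λ = 0.173786, cos λ = 0.984783.
ΔN = −sin φ cos λ·ΔX − sin φ sin λ·ΔY + cos φ·ΔZ = −(0.882492)(0.984783)(251.2) − (0.882492)(0.173786)(-98.9) + (0.470328)(-450.9) = -415.21 m.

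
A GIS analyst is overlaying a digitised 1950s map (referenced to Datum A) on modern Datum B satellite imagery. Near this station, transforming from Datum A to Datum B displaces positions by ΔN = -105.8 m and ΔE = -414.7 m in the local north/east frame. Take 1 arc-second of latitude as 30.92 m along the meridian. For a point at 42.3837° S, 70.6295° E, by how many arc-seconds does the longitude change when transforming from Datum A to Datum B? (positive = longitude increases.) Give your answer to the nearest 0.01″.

At latitude -42.3837°, cos φ = 0.738647.
1″ of longitude at this latitude = 30.92 × cos φ = 22.8390 m, so Δλ = -414.7 / 22.8390 = -18.158″.

Δλ = -18.16″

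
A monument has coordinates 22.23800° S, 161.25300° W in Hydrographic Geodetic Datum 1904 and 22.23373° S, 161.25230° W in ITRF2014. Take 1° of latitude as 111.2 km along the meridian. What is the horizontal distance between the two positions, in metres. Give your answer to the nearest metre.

Δφ = -22.23373° − -22.23800° = +0.00427°; Δλ = -161.25230° − -161.25300° = +0.00070°.
ΔN = Δφ × 111200 = 474.8 m; ΔE = Δλ × 111200 × cos(-22.23800°) = +0.00070 × 111200 × 0.925620 = 72.1 m.
Distance = √(ΔE² + ΔN²) = √(72.1² + 474.8²) = 480.3 m.

480 m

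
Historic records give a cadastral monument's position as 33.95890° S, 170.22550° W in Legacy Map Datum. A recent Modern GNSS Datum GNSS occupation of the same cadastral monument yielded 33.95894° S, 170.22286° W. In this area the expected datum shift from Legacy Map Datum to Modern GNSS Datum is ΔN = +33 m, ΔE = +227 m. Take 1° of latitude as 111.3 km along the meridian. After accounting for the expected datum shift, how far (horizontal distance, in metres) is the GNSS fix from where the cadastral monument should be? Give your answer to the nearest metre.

Observed coordinate differences: Δφ = -0.00004°, Δλ = +0.00264°.
Converting to metres (1° lat = 111300 m, cos φ = 0.829438): observed ΔN = -4.5 m, observed ΔE = 243.7 m.
Subtracting the expected shift leaves a residual of -4.5 − (33) = -37.5 m north and 243.7 − (227) = 16.7 m east.
Residual distance = √((-37.5)² + 16.7²) = 41.0 m.

41 m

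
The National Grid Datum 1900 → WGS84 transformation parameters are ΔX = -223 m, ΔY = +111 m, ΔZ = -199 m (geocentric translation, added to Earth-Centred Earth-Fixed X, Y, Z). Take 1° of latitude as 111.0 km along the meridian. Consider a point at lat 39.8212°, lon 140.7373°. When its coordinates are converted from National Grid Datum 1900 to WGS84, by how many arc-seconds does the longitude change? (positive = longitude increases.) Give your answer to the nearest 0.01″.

Δλ = 2.33″

sin φ = 0.640394, cos φ = 0.768047, sin λ = 0.632877, cos λ = -0.774252.
East component: ΔE = −sin λ·ΔX + cos λ·ΔY = −(0.632877)(-223) + (-0.774252)(111) = 55.19 m.
1° of latitude spans 111000 m; at latitude φ, 1° of longitude spans that × cos φ = 85253.2 m, so Δλ = 55.19 / 85253.2 × 3600 = 2.330″.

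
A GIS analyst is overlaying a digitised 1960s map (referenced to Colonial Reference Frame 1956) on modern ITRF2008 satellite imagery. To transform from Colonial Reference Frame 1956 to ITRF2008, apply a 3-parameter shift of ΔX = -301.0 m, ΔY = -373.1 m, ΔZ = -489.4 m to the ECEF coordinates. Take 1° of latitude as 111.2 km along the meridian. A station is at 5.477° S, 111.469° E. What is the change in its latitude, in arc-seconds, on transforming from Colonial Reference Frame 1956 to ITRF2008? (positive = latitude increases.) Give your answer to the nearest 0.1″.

Δφ = -16.5″

sin φ = -0.095446, cos φ = 0.995435, sin λ = 0.930616, cos λ = -0.365998.
North component: ΔN = −sin φ cos λ·ΔX − sin φ sin λ·ΔY + cos φ·ΔZ = −(-0.095446)(-0.365998)(-301.0) − (-0.095446)(0.930616)(-373.1) + (0.995435)(-489.4) = -509.79 m.
1° of latitude spans 111200 m, so Δφ = -509.79 / 111200 × 3600 = -16.504″.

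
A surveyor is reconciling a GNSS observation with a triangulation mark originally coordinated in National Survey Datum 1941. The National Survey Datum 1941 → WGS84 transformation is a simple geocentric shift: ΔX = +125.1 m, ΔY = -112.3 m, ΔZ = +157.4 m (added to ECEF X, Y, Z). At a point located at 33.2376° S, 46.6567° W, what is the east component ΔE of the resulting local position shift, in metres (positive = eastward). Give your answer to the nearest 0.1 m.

ΔE = 13.9 m

At φ = -33.2376°, λ = -46.6567°: sin φ = -0.548112, cos φ = 0.836405, sin λ = -0.727254, cos λ = 0.686368.
ΔE = −sin λ·ΔX + cos λ·ΔY = −(-0.727254)·(125.1) + (0.686368)·(-112.3) = 13.90 m.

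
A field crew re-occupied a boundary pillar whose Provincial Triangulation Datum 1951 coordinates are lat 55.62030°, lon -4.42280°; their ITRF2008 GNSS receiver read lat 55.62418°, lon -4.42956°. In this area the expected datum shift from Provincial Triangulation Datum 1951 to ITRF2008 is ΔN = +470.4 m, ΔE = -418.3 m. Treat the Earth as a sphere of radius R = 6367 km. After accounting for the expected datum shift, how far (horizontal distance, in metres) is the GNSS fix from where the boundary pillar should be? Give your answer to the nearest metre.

40 m

Observed coordinate differences: Δφ = +0.00388°, Δλ = -0.00676°.
Converting to metres (1° lat = 111125 m, cos φ = 0.564675): observed ΔN = 431.2 m, observed ΔE = -424.2 m.
Subtracting the expected shift leaves a residual of 431.2 − (470.4) = -39.2 m north and -424.2 − (-418.3) = -5.9 m east.
Residual distance = √((-39.2)² + (-5.9)²) = 39.7 m.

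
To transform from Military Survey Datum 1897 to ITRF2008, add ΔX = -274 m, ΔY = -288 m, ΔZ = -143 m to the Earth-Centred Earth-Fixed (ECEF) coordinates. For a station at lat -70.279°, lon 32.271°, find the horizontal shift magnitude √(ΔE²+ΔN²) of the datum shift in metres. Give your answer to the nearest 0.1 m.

422.4 m

At φ = -70.279°, λ = 32.271°: sin φ = -0.941347, cos φ = 0.337440, sin λ = 0.533924, cos λ = 0.845532.
ΔE = −sin λ·ΔX + cos λ·ΔY = −(0.533924)·(-274) + (0.845532)·(-288) = -97.22 m.
ΔN = −sin φ cos λ·ΔX − sin φ sin λ·ΔY + cos φ·ΔZ = −(-0.941347)(0.845532)(-274) − (-0.941347)(0.533924)(-288) + (0.337440)(-143) = -411.09 m.
Horizontal magnitude = √(ΔE² + ΔN²) = √((-97.22)² + (-411.09)²) = 422.43 m.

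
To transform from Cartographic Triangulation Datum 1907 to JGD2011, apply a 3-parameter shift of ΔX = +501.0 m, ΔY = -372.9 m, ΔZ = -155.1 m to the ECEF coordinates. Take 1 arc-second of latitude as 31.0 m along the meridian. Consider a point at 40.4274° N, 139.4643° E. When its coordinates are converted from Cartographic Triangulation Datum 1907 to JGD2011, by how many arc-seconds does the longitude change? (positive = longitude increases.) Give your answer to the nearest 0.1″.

sin φ = 0.648484, cos φ = 0.761228, sin λ = 0.649922, cos λ = -0.760001.
East component: ΔE = −sin λ·ΔX + cos λ·ΔY = −(0.649922)(501.0) + (-0.760001)(-372.9) = -42.21 m.
1° of latitude spans 3600 × 31.00 = 111600 m; at latitude φ, 1° of longitude spans that × cos φ = 84953.1 m, so Δλ = -42.21 / 84953.1 × 3600 = -1.789″.

Δλ = -1.8″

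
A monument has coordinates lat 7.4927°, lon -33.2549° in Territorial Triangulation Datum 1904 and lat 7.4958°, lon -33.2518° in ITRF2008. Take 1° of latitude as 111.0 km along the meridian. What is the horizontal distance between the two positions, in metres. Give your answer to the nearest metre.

Δφ = 7.4958° − 7.4927° = +0.0031°; Δλ = -33.2518° − -33.2549° = +0.0031°.
ΔN = Δφ × 111000 = 344.1 m; ΔE = Δλ × 111000 × cos(7.4927°) = +0.0031 × 111000 × 0.991461 = 341.2 m.
Distance = √(ΔE² + ΔN²) = √(341.2² + 344.1²) = 484.6 m.

485 m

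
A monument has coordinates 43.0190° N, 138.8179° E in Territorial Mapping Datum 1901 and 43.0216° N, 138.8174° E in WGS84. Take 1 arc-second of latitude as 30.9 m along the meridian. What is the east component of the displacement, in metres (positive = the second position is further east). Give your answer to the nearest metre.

Δφ = 43.0216° − 43.0190° = +0.0026°; Δλ = 138.8174° − 138.8179° = -0.0005°.
1° of latitude = 3600 × 30.90 = 111240 m.
ΔN = Δφ × 111240 = 289.2 m; ΔE = Δλ × 111240 × cos(43.0190°) = -0.0005 × 111240 × 0.731128 = -40.7 m.

ΔE = -41 m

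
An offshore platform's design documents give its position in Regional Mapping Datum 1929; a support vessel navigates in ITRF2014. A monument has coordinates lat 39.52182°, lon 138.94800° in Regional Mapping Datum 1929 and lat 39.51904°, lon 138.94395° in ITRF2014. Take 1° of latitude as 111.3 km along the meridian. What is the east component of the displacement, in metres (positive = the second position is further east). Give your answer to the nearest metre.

ΔE = -348 m

Δφ = 39.51904° − 39.52182° = -0.00278°; Δλ = 138.94395° − 138.94800° = -0.00405°.
ΔN = Δφ × 111300 = -309.4 m; ΔE = Δλ × 111300 × cos(39.52182°) = -0.00405 × 111300 × 0.771382 = -347.7 m.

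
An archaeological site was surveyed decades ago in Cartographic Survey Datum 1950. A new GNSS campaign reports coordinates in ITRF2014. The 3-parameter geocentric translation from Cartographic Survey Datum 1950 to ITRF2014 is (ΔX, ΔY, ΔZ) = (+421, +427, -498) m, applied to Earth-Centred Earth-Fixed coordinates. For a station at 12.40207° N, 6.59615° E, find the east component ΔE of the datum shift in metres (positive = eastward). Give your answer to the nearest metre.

At φ = 12.40207°, λ = 6.59615°: sin φ = 0.214771, cos φ = 0.976665, sin λ = 0.114870, cos λ = 0.993380.
ΔE = −sin λ·ΔX + cos λ·ΔY = −(0.114870)·(421) + (0.993380)·(427) = 375.81 m.

ΔE = 376 m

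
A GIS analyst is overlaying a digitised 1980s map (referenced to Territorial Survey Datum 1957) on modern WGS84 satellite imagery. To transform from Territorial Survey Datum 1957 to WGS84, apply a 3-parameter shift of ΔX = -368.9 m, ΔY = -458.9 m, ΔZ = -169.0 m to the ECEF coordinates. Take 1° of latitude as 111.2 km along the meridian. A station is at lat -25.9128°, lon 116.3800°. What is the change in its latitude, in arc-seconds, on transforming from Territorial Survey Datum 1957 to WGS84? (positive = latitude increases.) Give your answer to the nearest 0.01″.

Δφ = -8.42″

sin φ = -0.437003, cos φ = 0.899460, sin λ = 0.895867, cos λ = -0.444322.
North component: ΔN = −sin φ cos λ·ΔX − sin φ sin λ·ΔY + cos φ·ΔZ = −(-0.437003)(-0.444322)(-368.9) − (-0.437003)(0.895867)(-458.9) + (0.899460)(-169.0) = -260.04 m.
1° of latitude spans 111200 m, so Δφ = -260.04 / 111200 × 3600 = -8.418″.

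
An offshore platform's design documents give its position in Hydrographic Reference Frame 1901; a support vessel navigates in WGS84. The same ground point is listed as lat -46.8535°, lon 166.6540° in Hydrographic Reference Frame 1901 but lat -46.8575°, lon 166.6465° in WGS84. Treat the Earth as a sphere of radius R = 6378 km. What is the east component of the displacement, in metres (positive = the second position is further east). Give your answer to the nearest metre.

ΔE = -571 m

Δφ = -46.8575° − -46.8535° = -0.0040°; Δλ = 166.6465° − 166.6540° = -0.0075°.
1° along a meridian = πR/180 = 111317 m.
ΔN = Δφ × 111317 = -445.3 m; ΔE = Δλ × 111317 × cos(-46.8535°) = -0.0075 × 111317 × 0.683866 = -570.9 m.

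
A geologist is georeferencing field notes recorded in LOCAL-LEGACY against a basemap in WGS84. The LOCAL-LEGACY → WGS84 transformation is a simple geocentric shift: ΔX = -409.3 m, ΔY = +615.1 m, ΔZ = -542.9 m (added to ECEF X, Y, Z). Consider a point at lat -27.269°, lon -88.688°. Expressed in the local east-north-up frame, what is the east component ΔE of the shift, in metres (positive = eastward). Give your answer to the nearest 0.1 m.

At φ = -27.269°, λ = -88.688°: sin φ = -0.458169, cos φ = 0.888865, sin λ = -0.999738, cos λ = 0.022897.
ΔE = −sin λ·ΔX + cos λ·ΔY = −(-0.999738)·(-409.3) + (0.022897)·(615.1) = -395.11 m.

ΔE = -395.1 m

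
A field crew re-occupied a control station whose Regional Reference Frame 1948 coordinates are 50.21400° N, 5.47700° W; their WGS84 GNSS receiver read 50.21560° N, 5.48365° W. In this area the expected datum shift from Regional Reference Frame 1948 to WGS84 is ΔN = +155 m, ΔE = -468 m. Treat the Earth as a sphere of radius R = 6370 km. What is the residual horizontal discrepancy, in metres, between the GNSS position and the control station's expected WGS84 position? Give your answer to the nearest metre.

23 m

Observed coordinate differences: Δφ = +0.00160°, Δλ = -0.00665°.
Converting to metres (1° lat = 111177 m, cos φ = 0.639922): observed ΔN = 177.9 m, observed ΔE = -473.1 m.
Subtracting the expected shift leaves a residual of 177.9 − (155) = 22.9 m north and -473.1 − (-468) = -5.1 m east.
Residual distance = √(22.9² + (-5.1)²) = 23.4 m.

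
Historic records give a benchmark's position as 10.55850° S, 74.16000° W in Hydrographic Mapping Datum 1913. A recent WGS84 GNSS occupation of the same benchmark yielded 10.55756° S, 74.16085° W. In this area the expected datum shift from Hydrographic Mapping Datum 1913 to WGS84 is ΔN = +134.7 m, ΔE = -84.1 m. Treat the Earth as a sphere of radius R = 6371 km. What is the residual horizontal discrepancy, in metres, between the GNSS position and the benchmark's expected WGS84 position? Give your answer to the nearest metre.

Observed coordinate differences: Δφ = +0.00094°, Δλ = -0.00085°.
Converting to metres (1° lat = 111195 m, cos φ = 0.983068): observed ΔN = 104.5 m, observed ΔE = -92.9 m.
Subtracting the expected shift leaves a residual of 104.5 − (134.7) = -30.2 m north and -92.9 − (-84.1) = -8.8 m east.
Residual distance = √((-30.2)² + (-8.8)²) = 31.4 m.

31 m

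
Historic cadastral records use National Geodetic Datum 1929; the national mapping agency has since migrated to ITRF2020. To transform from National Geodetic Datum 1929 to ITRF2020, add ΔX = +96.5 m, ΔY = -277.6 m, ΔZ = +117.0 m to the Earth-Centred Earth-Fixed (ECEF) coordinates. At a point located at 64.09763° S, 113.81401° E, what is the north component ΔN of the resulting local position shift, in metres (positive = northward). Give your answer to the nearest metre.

ΔN = -212 m

The local north axis is (−sin φ cos λ, −sin φ sin λ, cos φ), giving ΔN = -35.049 − 228.452 + 51.110 = -212.39 m.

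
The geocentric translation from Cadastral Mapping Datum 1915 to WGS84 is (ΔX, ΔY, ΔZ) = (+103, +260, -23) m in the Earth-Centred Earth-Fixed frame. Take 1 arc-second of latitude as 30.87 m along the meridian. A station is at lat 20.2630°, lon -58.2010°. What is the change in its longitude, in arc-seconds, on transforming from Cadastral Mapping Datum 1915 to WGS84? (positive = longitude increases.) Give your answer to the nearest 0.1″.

Δλ = 7.8″

sin φ = 0.346330, cos φ = 0.938113, sin λ = -0.849902, cos λ = 0.526941.
East component: ΔE = −sin λ·ΔX + cos λ·ΔY = −(-0.849902)(103) + (0.526941)(260) = 224.54 m.
1° of latitude spans 3600 × 30.87 = 111132 m; at latitude φ, 1° of longitude spans that × cos φ = 104254.3 m, so Δλ = 224.54 / 104254.3 × 3600 = 7.754″.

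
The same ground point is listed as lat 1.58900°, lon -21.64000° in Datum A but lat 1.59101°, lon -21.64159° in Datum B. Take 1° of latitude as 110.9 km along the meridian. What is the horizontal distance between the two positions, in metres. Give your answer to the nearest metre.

284 m

Δφ = 1.59101° − 1.58900° = +0.00201°; Δλ = -21.64159° − -21.64000° = -0.00159°.
ΔN = Δφ × 110900 = 222.9 m; ΔE = Δλ × 110900 × cos(1.58900°) = -0.00159 × 110900 × 0.999615 = -176.3 m.
Distance = √(ΔE² + ΔN²) = √((-176.3)² + 222.9²) = 284.2 m.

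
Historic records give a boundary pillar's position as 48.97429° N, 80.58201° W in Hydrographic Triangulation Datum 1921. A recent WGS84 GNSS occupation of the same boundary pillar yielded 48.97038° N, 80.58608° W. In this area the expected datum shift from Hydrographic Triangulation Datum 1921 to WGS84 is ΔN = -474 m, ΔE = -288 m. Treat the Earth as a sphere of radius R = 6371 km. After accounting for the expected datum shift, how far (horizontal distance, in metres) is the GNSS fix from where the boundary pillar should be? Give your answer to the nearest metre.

40 m

Observed coordinate differences: Δφ = -0.00391°, Δλ = -0.00407°.
Converting to metres (1° lat = 111195 m, cos φ = 0.656398): observed ΔN = -434.8 m, observed ΔE = -297.1 m.
Subtracting the expected shift leaves a residual of -434.8 − (-474) = 39.2 m north and -297.1 − (-288) = -9.1 m east.
Residual distance = √(39.2² + (-9.1)²) = 40.3 m.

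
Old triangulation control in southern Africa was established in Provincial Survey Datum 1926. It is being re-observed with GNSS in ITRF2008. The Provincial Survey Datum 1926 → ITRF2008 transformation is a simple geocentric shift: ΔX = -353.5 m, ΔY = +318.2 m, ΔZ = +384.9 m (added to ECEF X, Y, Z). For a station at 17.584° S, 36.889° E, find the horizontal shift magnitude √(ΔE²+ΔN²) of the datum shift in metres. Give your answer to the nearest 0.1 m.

576.9 m

At φ = -17.584°, λ = 36.889°: sin φ = -0.302104, cos φ = 0.953275, sin λ = 0.600267, cos λ = 0.799800.
ΔE = −sin λ·ΔX + cos λ·ΔY = −(0.600267)·(-353.5) + (0.799800)·(318.2) = 466.69 m.
ΔN = −sin φ cos λ·ΔX − sin φ sin λ·ΔY + cos φ·ΔZ = −(-0.302104)(0.799800)(-353.5) − (-0.302104)(0.600267)(318.2) + (0.953275)(384.9) = 339.21 m.
Horizontal magnitude = √(ΔE² + ΔN²) = √(466.69² + 339.21²) = 576.94 m.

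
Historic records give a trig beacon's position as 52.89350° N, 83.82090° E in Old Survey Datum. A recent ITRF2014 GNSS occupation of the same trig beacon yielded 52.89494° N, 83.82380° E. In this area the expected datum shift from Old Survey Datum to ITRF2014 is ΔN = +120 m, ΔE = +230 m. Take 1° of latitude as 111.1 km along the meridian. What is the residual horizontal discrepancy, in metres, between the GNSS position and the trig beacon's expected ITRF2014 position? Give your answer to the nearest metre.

54 m

Observed coordinate differences: Δφ = +0.00144°, Δλ = +0.00290°.
Converting to metres (1° lat = 111100 m, cos φ = 0.603298): observed ΔN = 160.0 m, observed ΔE = 194.4 m.
Subtracting the expected shift leaves a residual of 160.0 − (120) = 40.0 m north and 194.4 − (230) = -35.6 m east.
Residual distance = √(40.0² + (-35.6)²) = 53.6 m.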